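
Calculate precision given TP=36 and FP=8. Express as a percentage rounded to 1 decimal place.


Precision = TP / (TP + FP) * 100
= 36 / (36 + 8)
= 36 / 44
= 0.8182
= 81.8%

81.8


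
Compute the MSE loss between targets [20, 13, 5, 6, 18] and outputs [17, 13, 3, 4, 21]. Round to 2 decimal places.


Differences: [3, 0, 2, 2, -3]
Squared errors: [9, 0, 4, 4, 9]
Sum of squared errors = 26
MSE = 26 / 5 = 5.20

5.20


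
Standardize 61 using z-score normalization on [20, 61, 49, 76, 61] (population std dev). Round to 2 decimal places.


Mean = (20 + 61 + 49 + 76 + 61) / 5 = 53.4
Variance = sum((x_i - mean)^2) / n = 352.24
Std = sqrt(352.24) = 18.7681
Z = (x - mean) / std
= (61 - 53.4) / 18.7681
= 7.6 / 18.7681
= 0.40

0.40


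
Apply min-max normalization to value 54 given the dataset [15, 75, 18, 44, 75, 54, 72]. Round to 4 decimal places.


Min = 15, Max = 75
Range = 75 - 15 = 60
Scaled = (x - min) / (max - min)
= (54 - 15) / 60
= 39 / 60
= 0.6500

0.6500


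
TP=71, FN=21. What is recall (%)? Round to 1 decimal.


Recall = TP / (TP + FN) * 100
= 71 / (71 + 21)
= 71 / 92
= 0.7717
= 77.2%

77.2


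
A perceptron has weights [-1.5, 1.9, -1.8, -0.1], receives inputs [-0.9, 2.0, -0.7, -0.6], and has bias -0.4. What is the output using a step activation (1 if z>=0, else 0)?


z = w . x + b
= -1.5*-0.9 + 1.9*2.0 + -1.8*-0.7 + -0.1*-0.6 + -0.4
= 1.35 + 3.8 + 1.26 + 0.06 + -0.4
= 6.47 + -0.4
= 6.07
Since z = 6.07 >= 0, output = 1

1


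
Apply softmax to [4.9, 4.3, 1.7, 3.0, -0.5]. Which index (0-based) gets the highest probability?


Softmax is a monotonic transformation, so it preserves the argmax.
We need to find the index of the maximum logit.
Index 0: 4.9
Index 1: 4.3
Index 2: 1.7
Index 3: 3.0
Index 4: -0.5
Maximum logit = 4.9 at index 0

0


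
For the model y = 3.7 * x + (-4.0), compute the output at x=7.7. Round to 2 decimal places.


y = 3.7 * 7.7 + (-4.0)
= 28.49 + (-4.0)
= 24.49

24.49


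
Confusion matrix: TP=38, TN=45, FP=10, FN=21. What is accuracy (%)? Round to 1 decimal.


Accuracy = (TP + TN) / (TP + TN + FP + FN) * 100
= (38 + 45) / (38 + 45 + 10 + 21)
= 83 / 114
= 0.7281
= 72.8%

72.8


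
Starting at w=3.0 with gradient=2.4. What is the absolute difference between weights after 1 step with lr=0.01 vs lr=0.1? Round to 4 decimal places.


With lr=0.01: w_new = 3.0 - 0.01 * 2.4 = 2.976
With lr=0.1: w_new = 3.0 - 0.1 * 2.4 = 2.76
Absolute difference = |2.976 - 2.76|
= 0.2160

0.2160


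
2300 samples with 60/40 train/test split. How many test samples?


Train samples = 2300 * 60% = 1380
Test samples = 2300 - 1380
= 920

920


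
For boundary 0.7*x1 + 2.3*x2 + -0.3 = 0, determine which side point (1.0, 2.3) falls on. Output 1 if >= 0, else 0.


Compute 0.7 * 1.0 + 2.3 * 2.3 + -0.3
= 0.7 + 5.29 + -0.3
= 5.69
Since 5.69 >= 0, the point is on the positive side.

1


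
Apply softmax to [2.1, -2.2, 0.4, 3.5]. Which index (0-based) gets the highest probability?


Softmax is a monotonic transformation, so it preserves the argmax.
We need to find the index of the maximum logit.
Index 0: 2.1
Index 1: -2.2
Index 2: 0.4
Index 3: 3.5
Maximum logit = 3.5 at index 3

3


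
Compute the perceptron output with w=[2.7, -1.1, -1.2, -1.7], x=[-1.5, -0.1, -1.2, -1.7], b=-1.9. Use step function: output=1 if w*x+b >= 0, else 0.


z = w . x + b
= 2.7*-1.5 + -1.1*-0.1 + -1.2*-1.2 + -1.7*-1.7 + -1.9
= -4.05 + 0.11 + 1.44 + 2.89 + -1.9
= 0.39 + -1.9
= -1.51
Since z = -1.51 < 0, output = 0

0


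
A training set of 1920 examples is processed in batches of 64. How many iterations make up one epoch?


Iterations per epoch = dataset_size / batch_size
= 1920 / 64
= 30

30


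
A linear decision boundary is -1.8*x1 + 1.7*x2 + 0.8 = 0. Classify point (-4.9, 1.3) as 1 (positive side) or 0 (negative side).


Compute -1.8 * -4.9 + 1.7 * 1.3 + 0.8
= 8.82 + 2.21 + 0.8
= 11.83
Since 11.83 >= 0, the point is on the positive side.

1


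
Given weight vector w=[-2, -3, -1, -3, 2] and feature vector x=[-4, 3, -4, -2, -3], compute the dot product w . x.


Element-wise products:
-2 * -4 = 8
-3 * 3 = -9
-1 * -4 = 4
-3 * -2 = 6
2 * -3 = -6
Sum = 8 + -9 + 4 + 6 + -6
= 3

3


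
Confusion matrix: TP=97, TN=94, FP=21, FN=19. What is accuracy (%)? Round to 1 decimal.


Accuracy = (TP + TN) / (TP + TN + FP + FN) * 100
= (97 + 94) / (97 + 94 + 21 + 19)
= 191 / 231
= 0.8268
= 82.7%

82.7


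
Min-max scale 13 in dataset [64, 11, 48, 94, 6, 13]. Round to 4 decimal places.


Min = 6, Max = 94
Range = 94 - 6 = 88
Scaled = (x - min) / (max - min)
= (13 - 6) / 88
= 7 / 88
= 0.0795

0.0795


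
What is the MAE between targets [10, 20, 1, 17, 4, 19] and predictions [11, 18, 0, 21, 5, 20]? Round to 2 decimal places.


Absolute errors: [1, 2, 1, 4, 1, 1]
Sum of absolute errors = 10
MAE = 10 / 6 = 1.67

1.67


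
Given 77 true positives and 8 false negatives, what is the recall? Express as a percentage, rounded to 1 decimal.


Recall = TP / (TP + FN) * 100
= 77 / (77 + 8)
= 77 / 85
= 0.9059
= 90.6%

90.6


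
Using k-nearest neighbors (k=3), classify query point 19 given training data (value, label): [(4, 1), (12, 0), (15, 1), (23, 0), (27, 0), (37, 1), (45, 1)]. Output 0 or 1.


Distances from query 19:
Point 23 (class 0): distance = 4
Point 15 (class 1): distance = 4
Point 12 (class 0): distance = 7
K=3 nearest neighbors: classes = [0, 1, 0]
Votes for class 1: 1 / 3
Majority vote => class 0

0


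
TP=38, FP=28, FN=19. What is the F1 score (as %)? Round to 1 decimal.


Precision = TP / (TP + FP) = 38 / 66 = 0.5758
Recall = TP / (TP + FN) = 38 / 57 = 0.6667
F1 = 2 * P * R / (P + R)
= 2 * 0.5758 * 0.6667 / (0.5758 + 0.6667)
= 0.7677 / 1.2424
= 0.6179
As percentage: 61.8%

61.8


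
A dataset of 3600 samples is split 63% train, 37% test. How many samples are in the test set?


Train samples = 3600 * 63% = 2268
Test samples = 3600 - 2268
= 1332

1332


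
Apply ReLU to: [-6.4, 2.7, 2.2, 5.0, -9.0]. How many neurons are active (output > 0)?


ReLU(x) = max(0, x) for each element:
ReLU(-6.4) = 0
ReLU(2.7) = 2.7
ReLU(2.2) = 2.2
ReLU(5.0) = 5.0
ReLU(-9.0) = 0
Active neurons (>0): 3

3


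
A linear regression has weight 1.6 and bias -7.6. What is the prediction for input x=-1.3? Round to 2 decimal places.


y = 1.6 * -1.3 + (-7.6)
= -2.08 + (-7.6)
= -9.68

-9.68


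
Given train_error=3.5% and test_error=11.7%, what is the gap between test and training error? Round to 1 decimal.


Generalization gap = test_error - train_error
= 11.7 - 3.5
= 8.2%
A moderate gap.

8.2


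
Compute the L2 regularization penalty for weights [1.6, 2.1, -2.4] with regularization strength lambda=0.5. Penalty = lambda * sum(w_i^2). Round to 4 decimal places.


Squaring each weight:
1.6^2 = 2.56
2.1^2 = 4.41
(-2.4)^2 = 5.76
Sum of squares = 12.73
Penalty = 0.5 * 12.73 = 6.3650

6.3650


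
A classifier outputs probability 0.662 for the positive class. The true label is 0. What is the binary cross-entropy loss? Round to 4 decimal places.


For y=0: Loss = -log(1-p)
= -log(1 - 0.662)
= -log(0.338)
= -(-1.0847)
= 1.0847

1.0847


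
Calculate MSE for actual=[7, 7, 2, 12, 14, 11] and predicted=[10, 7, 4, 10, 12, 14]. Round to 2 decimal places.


Differences: [-3, 0, -2, 2, 2, -3]
Squared errors: [9, 0, 4, 4, 4, 9]
Sum of squared errors = 30
MSE = 30 / 6 = 5.00

5.00


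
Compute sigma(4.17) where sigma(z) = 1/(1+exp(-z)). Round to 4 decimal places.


sigmoid(z) = 1 / (1 + exp(-z))
exp(-(4.17)) = exp(-4.17) = 0.0155
1 + 0.0155 = 1.0155
1 / 1.0155 = 0.9848

0.9848


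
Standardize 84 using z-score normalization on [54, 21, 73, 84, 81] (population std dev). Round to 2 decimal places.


Mean = (54 + 21 + 73 + 84 + 81) / 5 = 62.6
Variance = sum((x_i - mean)^2) / n = 541.84
Std = sqrt(541.84) = 23.2775
Z = (x - mean) / std
= (84 - 62.6) / 23.2775
= 21.4 / 23.2775
= 0.92

0.92


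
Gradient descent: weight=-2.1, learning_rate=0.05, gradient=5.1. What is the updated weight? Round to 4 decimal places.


w_new = w_old - lr * gradient
= -2.1 - 0.05 * 5.1
= -2.1 - (0.255)
= -2.3550

-2.3550


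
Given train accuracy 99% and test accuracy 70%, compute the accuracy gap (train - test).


Gap = train_accuracy - test_accuracy
= 99 - 70
= 29%
This large gap strongly indicates overfitting.

29


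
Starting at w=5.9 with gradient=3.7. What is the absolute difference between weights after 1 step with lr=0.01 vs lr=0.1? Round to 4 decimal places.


With lr=0.01: w_new = 5.9 - 0.01 * 3.7 = 5.863
With lr=0.1: w_new = 5.9 - 0.1 * 3.7 = 5.53
Absolute difference = |5.863 - 5.53|
= 0.3330

0.3330


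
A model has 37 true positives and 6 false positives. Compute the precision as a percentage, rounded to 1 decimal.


Precision = TP / (TP + FP) * 100
= 37 / (37 + 6)
= 37 / 43
= 0.8605
= 86.0%

86.0


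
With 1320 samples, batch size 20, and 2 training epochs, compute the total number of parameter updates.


Iterations per epoch = 1320 / 20 = 66
Total updates = iterations_per_epoch * epochs
= 66 * 2
= 132

132


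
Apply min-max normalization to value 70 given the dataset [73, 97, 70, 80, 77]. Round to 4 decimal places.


Min = 70, Max = 97
Range = 97 - 70 = 27
Scaled = (x - min) / (max - min)
= (70 - 70) / 27
= 0 / 27
= 0.0000

0.0000


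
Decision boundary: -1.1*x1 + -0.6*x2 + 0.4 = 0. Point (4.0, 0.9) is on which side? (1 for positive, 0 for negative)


Compute -1.1 * 4.0 + -0.6 * 0.9 + 0.4
= -4.4 + -0.54 + 0.4
= -4.54
Since -4.54 < 0, the point is on the negative side.

0


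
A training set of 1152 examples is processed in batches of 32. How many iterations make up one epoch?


Iterations per epoch = dataset_size / batch_size
= 1152 / 32
= 36

36


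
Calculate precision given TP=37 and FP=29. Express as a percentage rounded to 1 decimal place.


Precision = TP / (TP + FP) * 100
= 37 / (37 + 29)
= 37 / 66
= 0.5606
= 56.1%

56.1


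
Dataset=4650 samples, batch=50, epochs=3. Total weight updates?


Iterations per epoch = 4650 / 50 = 93
Total updates = iterations_per_epoch * epochs
= 93 * 3
= 279

279


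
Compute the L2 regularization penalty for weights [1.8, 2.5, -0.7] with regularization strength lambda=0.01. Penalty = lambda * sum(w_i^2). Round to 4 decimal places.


Squaring each weight:
1.8^2 = 3.24
2.5^2 = 6.25
(-0.7)^2 = 0.49
Sum of squares = 9.98
Penalty = 0.01 * 9.98 = 0.0998

0.0998


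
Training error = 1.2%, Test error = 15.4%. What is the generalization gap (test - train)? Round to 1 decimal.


Generalization gap = test_error - train_error
= 15.4 - 1.2
= 14.2%
A large gap suggests overfitting.

14.2


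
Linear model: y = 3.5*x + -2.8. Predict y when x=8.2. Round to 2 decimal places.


y = 3.5 * 8.2 + (-2.8)
= 28.7 + (-2.8)
= 25.90

25.90


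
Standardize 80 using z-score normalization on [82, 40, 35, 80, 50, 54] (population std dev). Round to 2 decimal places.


Mean = (82 + 40 + 35 + 80 + 50 + 54) / 6 = 56.8333
Variance = sum((x_i - mean)^2) / n = 330.8056
Std = sqrt(330.8056) = 18.1881
Z = (x - mean) / std
= (80 - 56.8333) / 18.1881
= 23.1667 / 18.1881
= 1.27

1.27


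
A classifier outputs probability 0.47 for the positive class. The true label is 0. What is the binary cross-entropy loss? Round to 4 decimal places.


For y=0: Loss = -log(1-p)
= -log(1 - 0.47)
= -log(0.53)
= -(-0.6349)
= 0.6349

0.6349


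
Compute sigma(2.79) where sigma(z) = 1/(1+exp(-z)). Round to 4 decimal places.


sigmoid(z) = 1 / (1 + exp(-z))
exp(-(2.79)) = exp(-2.79) = 0.0614
1 + 0.0614 = 1.0614
1 / 1.0614 = 0.9421

0.9421


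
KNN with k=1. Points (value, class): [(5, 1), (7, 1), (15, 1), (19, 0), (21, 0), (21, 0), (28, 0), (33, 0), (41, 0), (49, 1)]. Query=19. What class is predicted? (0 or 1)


Distances from query 19:
Point 19 (class 0): distance = 0
K=1 nearest neighbors: classes = [0]
Votes for class 1: 0 / 1
Majority vote => class 0

0


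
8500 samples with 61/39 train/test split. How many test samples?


Train samples = 8500 * 61% = 5185
Test samples = 8500 - 5185
= 3315

3315


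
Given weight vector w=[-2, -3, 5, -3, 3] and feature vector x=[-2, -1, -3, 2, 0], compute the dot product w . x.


Element-wise products:
-2 * -2 = 4
-3 * -1 = 3
5 * -3 = -15
-3 * 2 = -6
3 * 0 = 0
Sum = 4 + 3 + -15 + -6 + 0
= -14

-14


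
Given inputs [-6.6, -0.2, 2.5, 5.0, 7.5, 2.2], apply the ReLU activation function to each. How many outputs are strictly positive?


ReLU(x) = max(0, x) for each element:
ReLU(-6.6) = 0
ReLU(-0.2) = 0
ReLU(2.5) = 2.5
ReLU(5.0) = 5.0
ReLU(7.5) = 7.5
ReLU(2.2) = 2.2
Active neurons (>0): 4

4


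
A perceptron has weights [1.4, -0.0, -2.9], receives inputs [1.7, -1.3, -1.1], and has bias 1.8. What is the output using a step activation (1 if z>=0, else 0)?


z = w . x + b
= 1.4*1.7 + -0.0*-1.3 + -2.9*-1.1 + 1.8
= 2.38 + 0.0 + 3.19 + 1.8
= 5.57 + 1.8
= 7.37
Since z = 7.37 >= 0, output = 1

1


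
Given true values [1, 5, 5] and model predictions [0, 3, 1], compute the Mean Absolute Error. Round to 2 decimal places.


Absolute errors: [1, 2, 4]
Sum of absolute errors = 7
MAE = 7 / 3 = 2.33

2.33


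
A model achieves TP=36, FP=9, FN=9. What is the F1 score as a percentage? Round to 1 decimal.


Precision = TP / (TP + FP) = 36 / 45 = 0.8
Recall = TP / (TP + FN) = 36 / 45 = 0.8
F1 = 2 * P * R / (P + R)
= 2 * 0.8 * 0.8 / (0.8 + 0.8)
= 1.28 / 1.6
= 0.8
As percentage: 80.0%

80.0


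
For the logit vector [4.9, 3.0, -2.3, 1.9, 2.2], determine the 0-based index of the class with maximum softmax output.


Softmax is a monotonic transformation, so it preserves the argmax.
We need to find the index of the maximum logit.
Index 0: 4.9
Index 1: 3.0
Index 2: -2.3
Index 3: 1.9
Index 4: 2.2
Maximum logit = 4.9 at index 0

0


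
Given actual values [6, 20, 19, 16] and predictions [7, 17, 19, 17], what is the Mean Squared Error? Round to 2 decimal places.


Differences: [-1, 3, 0, -1]
Squared errors: [1, 9, 0, 1]
Sum of squared errors = 11
MSE = 11 / 4 = 2.75

2.75


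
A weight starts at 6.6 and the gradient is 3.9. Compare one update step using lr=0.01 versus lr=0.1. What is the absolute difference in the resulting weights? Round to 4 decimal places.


With lr=0.01: w_new = 6.6 - 0.01 * 3.9 = 6.561
With lr=0.1: w_new = 6.6 - 0.1 * 3.9 = 6.21
Absolute difference = |6.561 - 6.21|
= 0.3510

0.3510


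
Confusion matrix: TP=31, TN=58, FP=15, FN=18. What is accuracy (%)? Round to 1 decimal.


Accuracy = (TP + TN) / (TP + TN + FP + FN) * 100
= (31 + 58) / (31 + 58 + 15 + 18)
= 89 / 122
= 0.7295
= 73.0%

73.0


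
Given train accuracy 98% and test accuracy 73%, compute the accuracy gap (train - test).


Gap = train_accuracy - test_accuracy
= 98 - 73
= 25%
This large gap strongly indicates overfitting.

25


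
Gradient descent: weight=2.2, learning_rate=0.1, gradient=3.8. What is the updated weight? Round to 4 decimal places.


w_new = w_old - lr * gradient
= 2.2 - 0.1 * 3.8
= 2.2 - (0.38)
= 1.8200

1.8200


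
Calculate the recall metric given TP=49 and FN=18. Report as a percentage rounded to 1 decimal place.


Recall = TP / (TP + FN) * 100
= 49 / (49 + 18)
= 49 / 67
= 0.7313
= 73.1%

73.1


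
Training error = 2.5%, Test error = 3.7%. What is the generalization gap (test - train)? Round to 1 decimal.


Generalization gap = test_error - train_error
= 3.7 - 2.5
= 1.2%
A small gap suggests good generalization.

1.2


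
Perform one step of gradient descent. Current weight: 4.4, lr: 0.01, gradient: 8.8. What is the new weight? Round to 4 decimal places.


w_new = w_old - lr * gradient
= 4.4 - 0.01 * 8.8
= 4.4 - (0.088)
= 4.3120

4.3120


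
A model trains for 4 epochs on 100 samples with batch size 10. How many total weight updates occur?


Iterations per epoch = 100 / 10 = 10
Total updates = iterations_per_epoch * epochs
= 10 * 4
= 40

40


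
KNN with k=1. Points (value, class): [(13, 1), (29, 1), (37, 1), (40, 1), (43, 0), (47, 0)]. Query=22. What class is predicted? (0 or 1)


Distances from query 22:
Point 29 (class 1): distance = 7
K=1 nearest neighbors: classes = [1]
Votes for class 1: 1 / 1
Majority vote => class 1

1


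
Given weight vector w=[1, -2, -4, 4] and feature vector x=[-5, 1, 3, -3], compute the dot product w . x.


Element-wise products:
1 * -5 = -5
-2 * 1 = -2
-4 * 3 = -12
4 * -3 = -12
Sum = -5 + -2 + -12 + -12
= -31

-31


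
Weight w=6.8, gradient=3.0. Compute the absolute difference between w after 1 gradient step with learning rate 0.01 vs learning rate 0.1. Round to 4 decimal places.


With lr=0.01: w_new = 6.8 - 0.01 * 3.0 = 6.77
With lr=0.1: w_new = 6.8 - 0.1 * 3.0 = 6.5
Absolute difference = |6.77 - 6.5|
= 0.2700

0.2700


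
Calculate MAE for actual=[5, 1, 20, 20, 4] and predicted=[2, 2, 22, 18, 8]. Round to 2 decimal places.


Absolute errors: [3, 1, 2, 2, 4]
Sum of absolute errors = 12
MAE = 12 / 5 = 2.40

2.40


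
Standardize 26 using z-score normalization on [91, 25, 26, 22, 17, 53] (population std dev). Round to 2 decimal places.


Mean = (91 + 25 + 26 + 22 + 17 + 53) / 6 = 39.0
Variance = sum((x_i - mean)^2) / n = 673.0
Std = sqrt(673.0) = 25.9422
Z = (x - mean) / std
= (26 - 39.0) / 25.9422
= -13.0 / 25.9422
= -0.50

-0.50


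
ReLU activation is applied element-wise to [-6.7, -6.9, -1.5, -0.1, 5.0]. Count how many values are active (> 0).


ReLU(x) = max(0, x) for each element:
ReLU(-6.7) = 0
ReLU(-6.9) = 0
ReLU(-1.5) = 0
ReLU(-0.1) = 0
ReLU(5.0) = 5.0
Active neurons (>0): 1

1


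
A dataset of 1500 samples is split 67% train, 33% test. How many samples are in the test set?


Train samples = 1500 * 67% = 1005
Test samples = 1500 - 1005
= 495

495


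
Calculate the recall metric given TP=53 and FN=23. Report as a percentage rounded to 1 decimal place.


Recall = TP / (TP + FN) * 100
= 53 / (53 + 23)
= 53 / 76
= 0.6974
= 69.7%

69.7


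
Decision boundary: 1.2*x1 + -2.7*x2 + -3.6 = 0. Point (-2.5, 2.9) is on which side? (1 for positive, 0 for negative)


Compute 1.2 * -2.5 + -2.7 * 2.9 + -3.6
= -3.0 + -7.83 + -3.6
= -14.43
Since -14.43 < 0, the point is on the negative side.

0


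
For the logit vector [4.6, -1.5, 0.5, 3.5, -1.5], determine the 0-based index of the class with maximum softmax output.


Softmax is a monotonic transformation, so it preserves the argmax.
We need to find the index of the maximum logit.
Index 0: 4.6
Index 1: -1.5
Index 2: 0.5
Index 3: 3.5
Index 4: -1.5
Maximum logit = 4.6 at index 0

0


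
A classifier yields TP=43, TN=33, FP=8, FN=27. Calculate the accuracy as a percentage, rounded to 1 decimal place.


Accuracy = (TP + TN) / (TP + TN + FP + FN) * 100
= (43 + 33) / (43 + 33 + 8 + 27)
= 76 / 111
= 0.6847
= 68.5%

68.5


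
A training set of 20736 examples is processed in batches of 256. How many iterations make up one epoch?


Iterations per epoch = dataset_size / batch_size
= 20736 / 256
= 81

81


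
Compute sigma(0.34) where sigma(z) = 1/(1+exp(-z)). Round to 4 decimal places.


sigmoid(z) = 1 / (1 + exp(-z))
exp(-(0.34)) = exp(-0.34) = 0.7118
1 + 0.7118 = 1.7118
1 / 1.7118 = 0.5842

0.5842


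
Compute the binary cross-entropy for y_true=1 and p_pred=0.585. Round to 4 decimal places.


For y=1: Loss = -log(p)
= -log(0.585)
= -(-0.5361)
= 0.5361

0.5361


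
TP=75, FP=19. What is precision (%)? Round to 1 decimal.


Precision = TP / (TP + FP) * 100
= 75 / (75 + 19)
= 75 / 94
= 0.7979
= 79.8%

79.8


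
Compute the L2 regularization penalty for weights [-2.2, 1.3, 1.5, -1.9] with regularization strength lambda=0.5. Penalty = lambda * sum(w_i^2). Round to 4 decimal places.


Squaring each weight:
(-2.2)^2 = 4.84
1.3^2 = 1.69
1.5^2 = 2.25
(-1.9)^2 = 3.61
Sum of squares = 12.39
Penalty = 0.5 * 12.39 = 6.1950

6.1950


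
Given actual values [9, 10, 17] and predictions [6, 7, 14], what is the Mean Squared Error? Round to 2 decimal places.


Differences: [3, 3, 3]
Squared errors: [9, 9, 9]
Sum of squared errors = 27
MSE = 27 / 3 = 9.00

9.00


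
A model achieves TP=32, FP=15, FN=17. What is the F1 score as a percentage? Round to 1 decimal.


Precision = TP / (TP + FP) = 32 / 47 = 0.6809
Recall = TP / (TP + FN) = 32 / 49 = 0.6531
F1 = 2 * P * R / (P + R)
= 2 * 0.6809 * 0.6531 / (0.6809 + 0.6531)
= 0.8893 / 1.3339
= 0.6667
As percentage: 66.7%

66.7


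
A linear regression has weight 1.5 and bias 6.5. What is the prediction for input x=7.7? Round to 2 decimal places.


y = 1.5 * 7.7 + (6.5)
= 11.55 + (6.5)
= 18.05

18.05


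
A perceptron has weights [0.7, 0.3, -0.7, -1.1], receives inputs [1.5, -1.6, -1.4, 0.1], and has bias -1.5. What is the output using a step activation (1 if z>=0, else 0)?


z = w . x + b
= 0.7*1.5 + 0.3*-1.6 + -0.7*-1.4 + -1.1*0.1 + -1.5
= 1.05 + -0.48 + 0.98 + -0.11 + -1.5
= 1.44 + -1.5
= -0.06
Since z = -0.06 < 0, output = 0

0


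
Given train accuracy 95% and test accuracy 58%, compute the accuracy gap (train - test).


Gap = train_accuracy - test_accuracy
= 95 - 58
= 37%
This large gap strongly indicates overfitting.

37


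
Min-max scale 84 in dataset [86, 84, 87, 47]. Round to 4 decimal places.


Min = 47, Max = 87
Range = 87 - 47 = 40
Scaled = (x - min) / (max - min)
= (84 - 47) / 40
= 37 / 40
= 0.9250

0.9250


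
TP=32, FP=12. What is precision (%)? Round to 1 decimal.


Precision = TP / (TP + FP) * 100
= 32 / (32 + 12)
= 32 / 44
= 0.7273
= 72.7%

72.7


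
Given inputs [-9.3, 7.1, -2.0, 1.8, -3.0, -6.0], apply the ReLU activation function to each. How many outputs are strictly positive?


ReLU(x) = max(0, x) for each element:
ReLU(-9.3) = 0
ReLU(7.1) = 7.1
ReLU(-2.0) = 0
ReLU(1.8) = 1.8
ReLU(-3.0) = 0
ReLU(-6.0) = 0
Active neurons (>0): 2

2


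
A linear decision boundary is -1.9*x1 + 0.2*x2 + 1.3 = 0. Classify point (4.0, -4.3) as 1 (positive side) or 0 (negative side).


Compute -1.9 * 4.0 + 0.2 * -4.3 + 1.3
= -7.6 + -0.86 + 1.3
= -7.16
Since -7.16 < 0, the point is on the negative side.

0


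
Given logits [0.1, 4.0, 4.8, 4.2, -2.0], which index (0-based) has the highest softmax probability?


Softmax is a monotonic transformation, so it preserves the argmax.
We need to find the index of the maximum logit.
Index 0: 0.1
Index 1: 4.0
Index 2: 4.8
Index 3: 4.2
Index 4: -2.0
Maximum logit = 4.8 at index 2

2


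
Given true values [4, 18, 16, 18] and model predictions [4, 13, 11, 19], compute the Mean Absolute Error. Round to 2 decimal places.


Absolute errors: [0, 5, 5, 1]
Sum of absolute errors = 11
MAE = 11 / 4 = 2.75

2.75


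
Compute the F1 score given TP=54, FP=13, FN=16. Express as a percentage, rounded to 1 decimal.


Precision = TP / (TP + FP) = 54 / 67 = 0.806
Recall = TP / (TP + FN) = 54 / 70 = 0.7714
F1 = 2 * P * R / (P + R)
= 2 * 0.806 * 0.7714 / (0.806 + 0.7714)
= 1.2435 / 1.5774
= 0.7883
As percentage: 78.8%

78.8


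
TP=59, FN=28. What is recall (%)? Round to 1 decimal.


Recall = TP / (TP + FN) * 100
= 59 / (59 + 28)
= 59 / 87
= 0.6782
= 67.8%

67.8


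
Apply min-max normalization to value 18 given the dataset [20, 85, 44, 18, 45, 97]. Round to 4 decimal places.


Min = 18, Max = 97
Range = 97 - 18 = 79
Scaled = (x - min) / (max - min)
= (18 - 18) / 79
= 0 / 79
= 0.0000

0.0000


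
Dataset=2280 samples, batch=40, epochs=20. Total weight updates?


Iterations per epoch = 2280 / 40 = 57
Total updates = iterations_per_epoch * epochs
= 57 * 20
= 1140

1140


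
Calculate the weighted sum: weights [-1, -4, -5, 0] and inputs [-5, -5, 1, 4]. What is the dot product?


Element-wise products:
-1 * -5 = 5
-4 * -5 = 20
-5 * 1 = -5
0 * 4 = 0
Sum = 5 + 20 + -5 + 0
= 20

20


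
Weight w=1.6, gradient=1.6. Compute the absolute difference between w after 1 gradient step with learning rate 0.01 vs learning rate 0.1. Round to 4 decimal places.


With lr=0.01: w_new = 1.6 - 0.01 * 1.6 = 1.584
With lr=0.1: w_new = 1.6 - 0.1 * 1.6 = 1.44
Absolute difference = |1.584 - 1.44|
= 0.1440

0.1440


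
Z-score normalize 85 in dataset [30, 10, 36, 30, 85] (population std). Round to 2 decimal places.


Mean = (30 + 10 + 36 + 30 + 85) / 5 = 38.2
Variance = sum((x_i - mean)^2) / n = 624.96
Std = sqrt(624.96) = 24.9992
Z = (x - mean) / std
= (85 - 38.2) / 24.9992
= 46.8 / 24.9992
= 1.87

1.87


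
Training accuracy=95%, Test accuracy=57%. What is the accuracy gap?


Gap = train_accuracy - test_accuracy
= 95 - 57
= 38%
This large gap strongly indicates overfitting.

38


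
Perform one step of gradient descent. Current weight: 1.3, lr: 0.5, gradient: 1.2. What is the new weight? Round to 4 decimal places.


w_new = w_old - lr * gradient
= 1.3 - 0.5 * 1.2
= 1.3 - (0.6)
= 0.7000

0.7000


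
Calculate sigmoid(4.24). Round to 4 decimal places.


sigmoid(z) = 1 / (1 + exp(-z))
exp(-(4.24)) = exp(-4.24) = 0.0144
1 + 0.0144 = 1.0144
1 / 1.0144 = 0.9858

0.9858


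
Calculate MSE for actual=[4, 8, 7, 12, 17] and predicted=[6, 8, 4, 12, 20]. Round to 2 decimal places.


Differences: [-2, 0, 3, 0, -3]
Squared errors: [4, 0, 9, 0, 9]
Sum of squared errors = 22
MSE = 22 / 5 = 4.40

4.40


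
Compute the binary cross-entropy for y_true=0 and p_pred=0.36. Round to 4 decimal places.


For y=0: Loss = -log(1-p)
= -log(1 - 0.36)
= -log(0.64)
= -(-0.4463)
= 0.4463

0.4463


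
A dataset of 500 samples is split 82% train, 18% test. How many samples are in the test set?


Train samples = 500 * 82% = 410
Test samples = 500 - 410
= 90

90


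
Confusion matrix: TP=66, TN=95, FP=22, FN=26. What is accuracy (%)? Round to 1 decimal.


Accuracy = (TP + TN) / (TP + TN + FP + FN) * 100
= (66 + 95) / (66 + 95 + 22 + 26)
= 161 / 209
= 0.7703
= 77.0%

77.0


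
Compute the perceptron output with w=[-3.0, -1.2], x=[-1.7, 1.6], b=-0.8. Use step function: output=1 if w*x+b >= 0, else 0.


z = w . x + b
= -3.0*-1.7 + -1.2*1.6 + -0.8
= 5.1 + -1.92 + -0.8
= 3.18 + -0.8
= 2.38
Since z = 2.38 >= 0, output = 1

1


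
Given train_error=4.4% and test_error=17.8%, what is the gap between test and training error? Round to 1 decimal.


Generalization gap = test_error - train_error
= 17.8 - 4.4
= 13.4%
A large gap suggests overfitting.

13.4


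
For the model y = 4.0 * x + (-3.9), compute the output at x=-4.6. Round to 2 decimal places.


y = 4.0 * -4.6 + (-3.9)
= -18.4 + (-3.9)
= -22.30

-22.30


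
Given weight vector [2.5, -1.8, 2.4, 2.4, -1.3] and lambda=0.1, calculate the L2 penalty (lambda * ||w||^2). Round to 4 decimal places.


Squaring each weight:
2.5^2 = 6.25
(-1.8)^2 = 3.24
2.4^2 = 5.76
2.4^2 = 5.76
(-1.3)^2 = 1.69
Sum of squares = 22.7
Penalty = 0.1 * 22.7 = 2.2700

2.2700


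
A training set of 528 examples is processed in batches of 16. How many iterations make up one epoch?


Iterations per epoch = dataset_size / batch_size
= 528 / 16
= 33

33


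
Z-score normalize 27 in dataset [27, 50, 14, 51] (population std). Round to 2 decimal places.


Mean = (27 + 50 + 14 + 51) / 4 = 35.5
Variance = sum((x_i - mean)^2) / n = 246.25
Std = sqrt(246.25) = 15.6924
Z = (x - mean) / std
= (27 - 35.5) / 15.6924
= -8.5 / 15.6924
= -0.54

-0.54


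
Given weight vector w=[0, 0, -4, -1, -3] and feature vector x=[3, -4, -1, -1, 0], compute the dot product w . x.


Element-wise products:
0 * 3 = 0
0 * -4 = 0
-4 * -1 = 4
-1 * -1 = 1
-3 * 0 = 0
Sum = 0 + 0 + 4 + 1 + 0
= 5

5


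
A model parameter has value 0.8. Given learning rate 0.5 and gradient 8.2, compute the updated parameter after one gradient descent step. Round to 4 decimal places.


w_new = w_old - lr * gradient
= 0.8 - 0.5 * 8.2
= 0.8 - (4.1)
= -3.3000

-3.3000


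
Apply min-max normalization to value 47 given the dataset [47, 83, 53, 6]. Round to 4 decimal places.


Min = 6, Max = 83
Range = 83 - 6 = 77
Scaled = (x - min) / (max - min)
= (47 - 6) / 77
= 41 / 77
= 0.5325

0.5325


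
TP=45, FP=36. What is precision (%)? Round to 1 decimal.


Precision = TP / (TP + FP) * 100
= 45 / (45 + 36)
= 45 / 81
= 0.5556
= 55.6%

55.6


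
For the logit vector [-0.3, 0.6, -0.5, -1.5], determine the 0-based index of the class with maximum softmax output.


Softmax is a monotonic transformation, so it preserves the argmax.
We need to find the index of the maximum logit.
Index 0: -0.3
Index 1: 0.6
Index 2: -0.5
Index 3: -1.5
Maximum logit = 0.6 at index 1

1


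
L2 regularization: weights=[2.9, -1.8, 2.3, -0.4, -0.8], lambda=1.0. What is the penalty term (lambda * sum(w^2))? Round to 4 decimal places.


Squaring each weight:
2.9^2 = 8.41
(-1.8)^2 = 3.24
2.3^2 = 5.29
(-0.4)^2 = 0.16
(-0.8)^2 = 0.64
Sum of squares = 17.74
Penalty = 1.0 * 17.74 = 17.7400

17.7400


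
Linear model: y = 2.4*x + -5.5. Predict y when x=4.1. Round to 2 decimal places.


y = 2.4 * 4.1 + (-5.5)
= 9.84 + (-5.5)
= 4.34

4.34


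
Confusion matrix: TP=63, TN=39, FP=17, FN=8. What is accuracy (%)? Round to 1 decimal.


Accuracy = (TP + TN) / (TP + TN + FP + FN) * 100
= (63 + 39) / (63 + 39 + 17 + 8)
= 102 / 127
= 0.8031
= 80.3%

80.3


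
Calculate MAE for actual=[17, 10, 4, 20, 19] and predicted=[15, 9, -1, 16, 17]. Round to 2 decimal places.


Absolute errors: [2, 1, 5, 4, 2]
Sum of absolute errors = 14
MAE = 14 / 5 = 2.80

2.80


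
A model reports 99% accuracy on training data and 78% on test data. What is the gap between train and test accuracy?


Gap = train_accuracy - test_accuracy
= 99 - 78
= 21%
This large gap strongly indicates overfitting.

21


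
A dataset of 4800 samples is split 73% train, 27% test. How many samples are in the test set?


Train samples = 4800 * 73% = 3504
Test samples = 4800 - 3504
= 1296

1296


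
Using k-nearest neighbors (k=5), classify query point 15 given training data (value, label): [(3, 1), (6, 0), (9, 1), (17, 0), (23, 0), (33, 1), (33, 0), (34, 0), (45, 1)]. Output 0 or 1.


Distances from query 15:
Point 17 (class 0): distance = 2
Point 9 (class 1): distance = 6
Point 23 (class 0): distance = 8
Point 6 (class 0): distance = 9
Point 3 (class 1): distance = 12
K=5 nearest neighbors: classes = [0, 1, 0, 0, 1]
Votes for class 1: 2 / 5
Majority vote => class 0

0


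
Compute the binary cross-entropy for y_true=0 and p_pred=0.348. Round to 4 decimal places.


For y=0: Loss = -log(1-p)
= -log(1 - 0.348)
= -log(0.652)
= -(-0.4277)
= 0.4277

0.4277


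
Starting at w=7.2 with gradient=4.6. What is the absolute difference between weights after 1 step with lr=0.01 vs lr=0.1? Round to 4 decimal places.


With lr=0.01: w_new = 7.2 - 0.01 * 4.6 = 7.154
With lr=0.1: w_new = 7.2 - 0.1 * 4.6 = 6.74
Absolute difference = |7.154 - 6.74|
= 0.4140

0.4140


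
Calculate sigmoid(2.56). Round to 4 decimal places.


sigmoid(z) = 1 / (1 + exp(-z))
exp(-(2.56)) = exp(-2.56) = 0.0773
1 + 0.0773 = 1.0773
1 / 1.0773 = 0.9282

0.9282


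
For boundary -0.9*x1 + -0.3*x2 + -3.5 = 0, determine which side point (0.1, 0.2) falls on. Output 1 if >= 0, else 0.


Compute -0.9 * 0.1 + -0.3 * 0.2 + -3.5
= -0.09 + -0.06 + -3.5
= -3.65
Since -3.65 < 0, the point is on the negative side.

0


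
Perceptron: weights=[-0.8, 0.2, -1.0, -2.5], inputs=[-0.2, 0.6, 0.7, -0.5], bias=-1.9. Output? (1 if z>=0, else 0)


z = w . x + b
= -0.8*-0.2 + 0.2*0.6 + -1.0*0.7 + -2.5*-0.5 + -1.9
= 0.16 + 0.12 + -0.7 + 1.25 + -1.9
= 0.83 + -1.9
= -1.07
Since z = -1.07 < 0, output = 0

0


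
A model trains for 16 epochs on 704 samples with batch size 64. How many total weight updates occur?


Iterations per epoch = 704 / 64 = 11
Total updates = iterations_per_epoch * epochs
= 11 * 16
= 176

176


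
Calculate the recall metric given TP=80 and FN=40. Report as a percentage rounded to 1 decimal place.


Recall = TP / (TP + FN) * 100
= 80 / (80 + 40)
= 80 / 120
= 0.6667
= 66.7%

66.7


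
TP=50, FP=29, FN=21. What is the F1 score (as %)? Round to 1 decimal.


Precision = TP / (TP + FP) = 50 / 79 = 0.6329
Recall = TP / (TP + FN) = 50 / 71 = 0.7042
F1 = 2 * P * R / (P + R)
= 2 * 0.6329 * 0.7042 / (0.6329 + 0.7042)
= 0.8914 / 1.3371
= 0.6667
As percentage: 66.7%

66.7


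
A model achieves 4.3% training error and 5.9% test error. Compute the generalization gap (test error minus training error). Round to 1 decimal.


Generalization gap = test_error - train_error
= 5.9 - 4.3
= 1.6%
A small gap suggests good generalization.

1.6


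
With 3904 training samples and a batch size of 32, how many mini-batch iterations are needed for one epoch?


Iterations per epoch = dataset_size / batch_size
= 3904 / 32
= 122

122


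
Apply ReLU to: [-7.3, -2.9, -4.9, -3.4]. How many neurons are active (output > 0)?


ReLU(x) = max(0, x) for each element:
ReLU(-7.3) = 0
ReLU(-2.9) = 0
ReLU(-4.9) = 0
ReLU(-3.4) = 0
Active neurons (>0): 0

0


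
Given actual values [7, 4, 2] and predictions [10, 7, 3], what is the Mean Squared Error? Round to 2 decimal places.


Differences: [-3, -3, -1]
Squared errors: [9, 9, 1]
Sum of squared errors = 19
MSE = 19 / 3 = 6.33

6.33


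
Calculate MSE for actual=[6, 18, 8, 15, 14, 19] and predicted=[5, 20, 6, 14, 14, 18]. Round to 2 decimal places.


Differences: [1, -2, 2, 1, 0, 1]
Squared errors: [1, 4, 4, 1, 0, 1]
Sum of squared errors = 11
MSE = 11 / 6 = 1.83

1.83


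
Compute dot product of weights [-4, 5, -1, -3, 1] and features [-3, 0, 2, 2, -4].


Element-wise products:
-4 * -3 = 12
5 * 0 = 0
-1 * 2 = -2
-3 * 2 = -6
1 * -4 = -4
Sum = 12 + 0 + -2 + -6 + -4
= 0

0


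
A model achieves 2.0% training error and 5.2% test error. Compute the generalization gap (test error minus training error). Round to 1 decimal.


Generalization gap = test_error - train_error
= 5.2 - 2.0
= 3.2%
A moderate gap.

3.2


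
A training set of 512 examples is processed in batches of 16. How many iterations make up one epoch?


Iterations per epoch = dataset_size / batch_size
= 512 / 16
= 32

32


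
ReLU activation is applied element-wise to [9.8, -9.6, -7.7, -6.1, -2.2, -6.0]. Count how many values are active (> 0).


ReLU(x) = max(0, x) for each element:
ReLU(9.8) = 9.8
ReLU(-9.6) = 0
ReLU(-7.7) = 0
ReLU(-6.1) = 0
ReLU(-2.2) = 0
ReLU(-6.0) = 0
Active neurons (>0): 1

1


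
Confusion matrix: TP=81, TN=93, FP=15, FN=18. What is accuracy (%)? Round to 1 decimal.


Accuracy = (TP + TN) / (TP + TN + FP + FN) * 100
= (81 + 93) / (81 + 93 + 15 + 18)
= 174 / 207
= 0.8406
= 84.1%

84.1


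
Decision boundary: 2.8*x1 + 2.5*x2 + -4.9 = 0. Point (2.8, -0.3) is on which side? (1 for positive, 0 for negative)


Compute 2.8 * 2.8 + 2.5 * -0.3 + -4.9
= 7.84 + -0.75 + -4.9
= 2.19
Since 2.19 >= 0, the point is on the positive side.

1


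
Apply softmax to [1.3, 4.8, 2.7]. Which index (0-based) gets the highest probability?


Softmax is a monotonic transformation, so it preserves the argmax.
We need to find the index of the maximum logit.
Index 0: 1.3
Index 1: 4.8
Index 2: 2.7
Maximum logit = 4.8 at index 1

1


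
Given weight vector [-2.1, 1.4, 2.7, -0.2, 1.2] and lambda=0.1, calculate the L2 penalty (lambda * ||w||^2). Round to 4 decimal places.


Squaring each weight:
(-2.1)^2 = 4.41
1.4^2 = 1.96
2.7^2 = 7.29
(-0.2)^2 = 0.04
1.2^2 = 1.44
Sum of squares = 15.14
Penalty = 0.1 * 15.14 = 1.5140

1.5140


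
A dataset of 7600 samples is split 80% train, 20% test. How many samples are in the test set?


Train samples = 7600 * 80% = 6080
Test samples = 7600 - 6080
= 1520

1520


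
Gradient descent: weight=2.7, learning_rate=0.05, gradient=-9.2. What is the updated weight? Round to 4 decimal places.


w_new = w_old - lr * gradient
= 2.7 - 0.05 * -9.2
= 2.7 - (-0.46)
= 3.1600

3.1600


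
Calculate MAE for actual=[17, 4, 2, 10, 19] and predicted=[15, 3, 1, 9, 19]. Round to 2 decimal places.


Absolute errors: [2, 1, 1, 1, 0]
Sum of absolute errors = 5
MAE = 5 / 5 = 1.00

1.00


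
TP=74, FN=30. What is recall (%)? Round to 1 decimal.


Recall = TP / (TP + FN) * 100
= 74 / (74 + 30)
= 74 / 104
= 0.7115
= 71.2%

71.2


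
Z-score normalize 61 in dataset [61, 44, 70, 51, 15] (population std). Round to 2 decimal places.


Mean = (61 + 44 + 70 + 51 + 15) / 5 = 48.2
Variance = sum((x_i - mean)^2) / n = 353.36
Std = sqrt(353.36) = 18.7979
Z = (x - mean) / std
= (61 - 48.2) / 18.7979
= 12.8 / 18.7979
= 0.68

0.68


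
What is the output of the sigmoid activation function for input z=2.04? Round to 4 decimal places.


sigmoid(z) = 1 / (1 + exp(-z))
exp(-(2.04)) = exp(-2.04) = 0.13
1 + 0.13 = 1.13
1 / 1.13 = 0.8849

0.8849


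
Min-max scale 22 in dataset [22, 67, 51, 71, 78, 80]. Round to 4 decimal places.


Min = 22, Max = 80
Range = 80 - 22 = 58
Scaled = (x - min) / (max - min)
= (22 - 22) / 58
= 0 / 58
= 0.0000

0.0000


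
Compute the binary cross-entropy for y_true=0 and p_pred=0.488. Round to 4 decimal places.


For y=0: Loss = -log(1-p)
= -log(1 - 0.488)
= -log(0.512)
= -(-0.6694)
= 0.6694

0.6694


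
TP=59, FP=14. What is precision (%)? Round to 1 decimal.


Precision = TP / (TP + FP) * 100
= 59 / (59 + 14)
= 59 / 73
= 0.8082
= 80.8%

80.8


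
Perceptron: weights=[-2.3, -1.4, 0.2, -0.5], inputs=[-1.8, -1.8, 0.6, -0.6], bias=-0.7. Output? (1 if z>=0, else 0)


z = w . x + b
= -2.3*-1.8 + -1.4*-1.8 + 0.2*0.6 + -0.5*-0.6 + -0.7
= 4.14 + 2.52 + 0.12 + 0.3 + -0.7
= 7.08 + -0.7
= 6.38
Since z = 6.38 >= 0, output = 1

1


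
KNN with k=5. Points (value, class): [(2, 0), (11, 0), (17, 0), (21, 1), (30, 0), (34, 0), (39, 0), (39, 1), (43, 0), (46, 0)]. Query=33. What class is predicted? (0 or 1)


Distances from query 33:
Point 34 (class 0): distance = 1
Point 30 (class 0): distance = 3
Point 39 (class 0): distance = 6
Point 39 (class 1): distance = 6
Point 43 (class 0): distance = 10
K=5 nearest neighbors: classes = [0, 0, 0, 1, 0]
Votes for class 1: 1 / 5
Majority vote => class 0

0


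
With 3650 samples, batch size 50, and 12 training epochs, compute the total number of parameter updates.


Iterations per epoch = 3650 / 50 = 73
Total updates = iterations_per_epoch * epochs
= 73 * 12
= 876

876


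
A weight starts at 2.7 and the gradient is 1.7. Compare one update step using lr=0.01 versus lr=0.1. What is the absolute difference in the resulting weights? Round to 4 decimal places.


With lr=0.01: w_new = 2.7 - 0.01 * 1.7 = 2.683
With lr=0.1: w_new = 2.7 - 0.1 * 1.7 = 2.53
Absolute difference = |2.683 - 2.53|
= 0.1530

0.1530


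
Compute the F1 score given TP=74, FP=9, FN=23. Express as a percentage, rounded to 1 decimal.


Precision = TP / (TP + FP) = 74 / 83 = 0.8916
Recall = TP / (TP + FN) = 74 / 97 = 0.7629
F1 = 2 * P * R / (P + R)
= 2 * 0.8916 * 0.7629 / (0.8916 + 0.7629)
= 1.3603 / 1.6545
= 0.8222
As percentage: 82.2%

82.2


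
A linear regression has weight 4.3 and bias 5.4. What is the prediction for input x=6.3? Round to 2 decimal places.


y = 4.3 * 6.3 + (5.4)
= 27.09 + (5.4)
= 32.49

32.49


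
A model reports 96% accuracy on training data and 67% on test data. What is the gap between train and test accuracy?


Gap = train_accuracy - test_accuracy
= 96 - 67
= 29%
This large gap strongly indicates overfitting.

29


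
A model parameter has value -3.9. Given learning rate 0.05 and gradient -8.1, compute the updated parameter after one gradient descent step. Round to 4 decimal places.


w_new = w_old - lr * gradient
= -3.9 - 0.05 * -8.1
= -3.9 - (-0.405)
= -3.4950

-3.4950


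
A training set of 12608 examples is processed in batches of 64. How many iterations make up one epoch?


Iterations per epoch = dataset_size / batch_size
= 12608 / 64
= 197

197


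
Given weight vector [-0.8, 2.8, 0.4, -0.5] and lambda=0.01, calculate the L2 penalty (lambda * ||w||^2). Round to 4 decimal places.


Squaring each weight:
(-0.8)^2 = 0.64
2.8^2 = 7.84
0.4^2 = 0.16
(-0.5)^2 = 0.25
Sum of squares = 8.89
Penalty = 0.01 * 8.89 = 0.0889

0.0889
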